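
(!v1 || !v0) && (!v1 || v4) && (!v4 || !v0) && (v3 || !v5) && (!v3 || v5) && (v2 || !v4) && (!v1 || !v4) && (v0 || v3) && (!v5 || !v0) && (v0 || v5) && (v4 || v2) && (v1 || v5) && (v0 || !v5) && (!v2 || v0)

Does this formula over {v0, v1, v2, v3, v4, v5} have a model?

Unsatisfiable

Suppose v1 = false.
Unit clause (v5) forces v5 = true.
Unit clause (v3) forces v3 = true.
Unit clause (!v0) forces v0 = false.
That conflicts with the unit clause (v0).
So v1 must be the other value — set v1 = true.
Unit clause (!v0) forces v0 = false.
Unit clause (v4) forces v4 = true.
That conflicts with the unit clause (!v4).
Neither v1 = true nor v1 = false works.
No assignment satisfies every clause.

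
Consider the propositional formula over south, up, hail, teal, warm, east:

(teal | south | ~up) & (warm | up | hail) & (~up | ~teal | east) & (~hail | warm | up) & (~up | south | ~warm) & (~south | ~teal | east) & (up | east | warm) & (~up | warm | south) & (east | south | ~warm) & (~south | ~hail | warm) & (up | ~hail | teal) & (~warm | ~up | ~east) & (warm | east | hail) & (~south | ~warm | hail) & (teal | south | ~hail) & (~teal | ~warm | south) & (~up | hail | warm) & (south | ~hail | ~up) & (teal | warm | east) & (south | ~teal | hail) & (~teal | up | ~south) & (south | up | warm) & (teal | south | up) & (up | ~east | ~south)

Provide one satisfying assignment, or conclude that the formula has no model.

south ↦ 1, up ↦ 1, hail ↦ 1, teal ↦ 0, warm ↦ 1, east ↦ 0

Branch on teal: set teal = 0.
Branch on south: set south = 1.
Branch on hail: set hail = 1.
(warm) alone gives warm = 1.
(up) alone gives up = 1.
(~east) alone gives east = 0.
Every clause now holds.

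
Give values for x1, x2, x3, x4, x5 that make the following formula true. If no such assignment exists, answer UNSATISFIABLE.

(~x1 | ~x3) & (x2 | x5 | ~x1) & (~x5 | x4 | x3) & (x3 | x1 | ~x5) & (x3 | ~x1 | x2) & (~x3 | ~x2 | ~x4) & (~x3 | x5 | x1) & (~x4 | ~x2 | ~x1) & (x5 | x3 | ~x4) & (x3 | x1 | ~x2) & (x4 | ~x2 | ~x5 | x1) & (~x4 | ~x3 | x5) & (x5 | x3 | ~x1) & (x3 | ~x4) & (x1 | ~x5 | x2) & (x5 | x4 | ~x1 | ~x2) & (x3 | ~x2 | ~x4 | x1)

Try x1 = 0.
Try x3 = 0.
The clause (~x5) is unit, so x5 = 0.
The clause (~x4) is unit, so x4 = 0.
The clause (~x2) is unit, so x2 = 0.
Every clause now holds.

x1 ↦ 0, x2 ↦ 0, x3 ↦ 0, x4 ↦ 0, x5 ↦ 0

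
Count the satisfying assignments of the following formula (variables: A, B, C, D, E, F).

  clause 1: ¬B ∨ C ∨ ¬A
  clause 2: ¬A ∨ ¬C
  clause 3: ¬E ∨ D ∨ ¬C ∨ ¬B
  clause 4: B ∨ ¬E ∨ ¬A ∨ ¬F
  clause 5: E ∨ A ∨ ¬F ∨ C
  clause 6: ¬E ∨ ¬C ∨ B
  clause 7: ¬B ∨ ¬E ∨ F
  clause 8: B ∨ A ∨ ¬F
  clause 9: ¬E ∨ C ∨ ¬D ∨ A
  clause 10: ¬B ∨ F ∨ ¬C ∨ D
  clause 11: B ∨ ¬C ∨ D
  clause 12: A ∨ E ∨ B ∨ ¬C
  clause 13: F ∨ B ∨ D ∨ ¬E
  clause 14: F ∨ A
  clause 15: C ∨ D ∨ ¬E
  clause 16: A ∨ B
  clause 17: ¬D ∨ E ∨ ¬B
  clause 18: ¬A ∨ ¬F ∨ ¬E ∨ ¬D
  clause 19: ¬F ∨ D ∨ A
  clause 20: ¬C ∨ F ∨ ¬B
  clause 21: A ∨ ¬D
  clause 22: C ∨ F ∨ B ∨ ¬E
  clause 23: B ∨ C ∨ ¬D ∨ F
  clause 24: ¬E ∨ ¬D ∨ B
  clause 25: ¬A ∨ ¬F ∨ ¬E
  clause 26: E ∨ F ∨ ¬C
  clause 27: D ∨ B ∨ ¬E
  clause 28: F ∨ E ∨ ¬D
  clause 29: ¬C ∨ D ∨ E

There are 2^6 = 64 truth assignments over (A, B, C, D, E, F).
Split on E. With E = True, the clauses containing E are satisfied and ¬E drops from the rest; 0 of the 2^5 = 32 assignments to the other variables satisfy what remains.
With E = False, by the same count on the reduced clause set, 3 assignments work.
(One model: A=T, B=F, C=F, D=F, E=F, F=F.)
Total: 0 + 3 = 3.

3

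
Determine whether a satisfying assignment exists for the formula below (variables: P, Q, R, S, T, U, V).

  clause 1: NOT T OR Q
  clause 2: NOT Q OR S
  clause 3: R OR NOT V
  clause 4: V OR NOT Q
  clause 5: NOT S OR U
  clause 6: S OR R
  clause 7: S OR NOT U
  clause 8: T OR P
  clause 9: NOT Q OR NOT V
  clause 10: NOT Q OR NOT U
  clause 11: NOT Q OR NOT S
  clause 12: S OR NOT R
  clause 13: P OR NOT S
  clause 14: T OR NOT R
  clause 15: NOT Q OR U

Suppose T = false.
Unit clause (P) forces P = true.
Unit clause (NOT R) forces R = false.
Unit clause (NOT V) forces V = false.
Unit clause (NOT Q) forces Q = false.
Unit clause (S) forces S = true.
Unit clause (U) forces U = true.
All clauses are satisfied.
A satisfying assignment: P=true; Q=false; R=false; S=true; T=false; U=true; V=false.

Satisfiable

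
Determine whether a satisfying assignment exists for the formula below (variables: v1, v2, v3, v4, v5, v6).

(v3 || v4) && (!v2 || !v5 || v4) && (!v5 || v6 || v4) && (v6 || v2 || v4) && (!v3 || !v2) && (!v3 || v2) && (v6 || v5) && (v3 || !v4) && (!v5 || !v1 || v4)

Case v3 = true:
Unit clause (!v2) forces v2 = false.
But (v2) is also a unit clause — contradiction.
Undo v3 and try v3 = false.
Unit clause (v4) forces v4 = true.
But (!v4) is also a unit clause — contradiction.
Neither v3 = true nor v3 = false works.
No assignment satisfies every clause.

No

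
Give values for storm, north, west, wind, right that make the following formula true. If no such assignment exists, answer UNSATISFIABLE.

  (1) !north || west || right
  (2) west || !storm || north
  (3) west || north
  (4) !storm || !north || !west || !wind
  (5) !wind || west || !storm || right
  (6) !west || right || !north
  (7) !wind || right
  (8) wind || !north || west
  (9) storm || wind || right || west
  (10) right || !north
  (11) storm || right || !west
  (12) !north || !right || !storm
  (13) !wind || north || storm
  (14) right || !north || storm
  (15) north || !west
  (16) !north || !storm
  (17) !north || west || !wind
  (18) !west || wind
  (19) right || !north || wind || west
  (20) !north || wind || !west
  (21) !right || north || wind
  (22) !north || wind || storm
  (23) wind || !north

storm ↦ false,  north ↦ true,  west ↦ true,  wind ↦ true,  right ↦ true

Suppose west = true.
(north) alone gives north = true.
(right) alone gives right = true.
(!storm) alone gives storm = false.
(wind) alone gives wind = true.
This assignment satisfies each clause.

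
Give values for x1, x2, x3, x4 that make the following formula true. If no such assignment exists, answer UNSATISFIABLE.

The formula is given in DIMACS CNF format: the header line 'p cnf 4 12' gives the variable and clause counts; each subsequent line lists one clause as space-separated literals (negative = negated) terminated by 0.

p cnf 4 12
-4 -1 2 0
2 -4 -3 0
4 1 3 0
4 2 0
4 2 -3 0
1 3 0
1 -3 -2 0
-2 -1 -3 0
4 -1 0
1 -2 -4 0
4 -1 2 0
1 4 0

Try x4 = True.
Try x1 = True.
The clause (x2) is unit, so x2 = True.
The clause (¬x3) is unit, so x3 = False.
Every clause now holds.

x1=True, x2=True, x3=False, x4=True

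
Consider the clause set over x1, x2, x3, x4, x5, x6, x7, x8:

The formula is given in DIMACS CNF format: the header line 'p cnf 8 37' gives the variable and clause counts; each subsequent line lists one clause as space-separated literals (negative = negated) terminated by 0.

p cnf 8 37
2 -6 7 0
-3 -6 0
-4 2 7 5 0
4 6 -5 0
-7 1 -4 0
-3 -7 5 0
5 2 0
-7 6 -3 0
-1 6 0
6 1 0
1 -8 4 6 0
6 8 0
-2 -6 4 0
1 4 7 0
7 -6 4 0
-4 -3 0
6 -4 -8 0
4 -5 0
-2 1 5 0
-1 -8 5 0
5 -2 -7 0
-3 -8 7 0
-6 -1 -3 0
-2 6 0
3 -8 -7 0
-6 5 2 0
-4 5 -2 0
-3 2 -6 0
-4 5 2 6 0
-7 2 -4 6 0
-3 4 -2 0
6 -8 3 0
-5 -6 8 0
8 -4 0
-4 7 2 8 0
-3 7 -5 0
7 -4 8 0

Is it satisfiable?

Satisfiable

Case x3 = False:
Case x5 = True:
From the singleton clause (x4), x4 = True.
From the singleton clause (x8), x8 = True.
From the singleton clause (x6), x6 = True.
From the singleton clause (¬x7), x7 = False.
From the singleton clause (x2), x2 = True.
All clauses hold; x1 can take either value.
A satisfying assignment: x1 ↦ True,  x2 ↦ True,  x3 ↦ False,  x4 ↦ True,  x5 ↦ True,  x6 ↦ True,  x7 ↦ False,  x8 ↦ True.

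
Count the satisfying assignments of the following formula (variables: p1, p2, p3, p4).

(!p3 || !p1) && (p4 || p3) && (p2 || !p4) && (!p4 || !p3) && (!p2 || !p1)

3

There are 2^4 = 16 truth assignments over (p1, p2, p3, p4).
Check each against the 5 clauses (columns in the order p1, p2, p3, p4):
  F F F F  ✗ fails (p4 || p3)
  F F F T  ✗ fails (p2 || !p4)
  F F T F  ✓ satisfies all
  F F T T  ✗ fails (p2 || !p4)
  F T F F  ✗ fails (p4 || p3)
  F T F T  ✓ satisfies all
  F T T F  ✓ satisfies all
  F T T T  ✗ fails (!p4 || !p3)
  T F F F  ✗ fails (p4 || p3)
  T F F T  ✗ fails (p2 || !p4)
  T F T F  ✗ fails (!p3 || !p1)
  T F T T  ✗ fails (!p3 || !p1)
  T T F F  ✗ fails (p4 || p3)
  T T F T  ✗ fails (!p2 || !p1)
  T T T F  ✗ fails (!p3 || !p1)
  T T T T  ✗ fails (!p3 || !p1)
3 of the 16 rows are models.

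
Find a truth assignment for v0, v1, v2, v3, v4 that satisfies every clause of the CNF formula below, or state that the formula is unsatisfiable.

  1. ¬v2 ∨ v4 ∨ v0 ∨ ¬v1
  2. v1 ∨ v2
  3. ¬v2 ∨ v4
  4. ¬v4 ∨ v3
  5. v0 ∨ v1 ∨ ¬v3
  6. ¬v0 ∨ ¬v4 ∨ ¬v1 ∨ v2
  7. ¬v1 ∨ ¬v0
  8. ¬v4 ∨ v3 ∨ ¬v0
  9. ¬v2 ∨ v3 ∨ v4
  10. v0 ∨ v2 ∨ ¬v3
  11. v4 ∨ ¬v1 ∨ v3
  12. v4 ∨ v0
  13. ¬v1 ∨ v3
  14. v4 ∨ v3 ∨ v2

Suppose v1 = True.
(¬v0) alone gives v0 = False.
(v4) alone gives v4 = True.
(v3) alone gives v3 = True.
(v2) alone gives v2 = True.
Every clause now holds.

v0: False, v1: True, v2: True, v3: True, v4: True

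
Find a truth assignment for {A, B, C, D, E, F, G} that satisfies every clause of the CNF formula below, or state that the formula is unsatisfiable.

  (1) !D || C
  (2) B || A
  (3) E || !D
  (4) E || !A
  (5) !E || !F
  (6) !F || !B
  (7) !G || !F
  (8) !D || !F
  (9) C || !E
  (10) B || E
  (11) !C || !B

A: true,  B: false,  C: true,  D: false,  E: true,  F: false,  G: false

Case D = false:
Case B = false:
(A) alone gives A = true.
(E) alone gives E = true.
(!F) alone gives F = false.
(C) alone gives C = true.
Every clause is now satisfied; G is unconstrained.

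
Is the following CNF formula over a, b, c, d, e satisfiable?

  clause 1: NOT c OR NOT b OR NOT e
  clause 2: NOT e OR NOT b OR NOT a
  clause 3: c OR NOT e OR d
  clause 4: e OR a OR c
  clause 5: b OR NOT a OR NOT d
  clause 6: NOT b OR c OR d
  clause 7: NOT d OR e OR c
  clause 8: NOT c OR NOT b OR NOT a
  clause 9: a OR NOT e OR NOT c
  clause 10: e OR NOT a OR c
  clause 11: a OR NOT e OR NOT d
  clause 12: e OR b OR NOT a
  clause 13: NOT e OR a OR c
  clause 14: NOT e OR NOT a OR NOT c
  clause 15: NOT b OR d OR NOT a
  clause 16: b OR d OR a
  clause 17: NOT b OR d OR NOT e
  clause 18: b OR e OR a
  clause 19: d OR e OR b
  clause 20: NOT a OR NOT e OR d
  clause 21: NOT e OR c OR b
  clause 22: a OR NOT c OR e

Unsatisfiable

Try c = false.
Try e = false.
(a) alone gives a = true.
Now (NOT a) is unsatisfied and unit — conflict.
Undo e and try e = true.
(d) alone gives d = true.
(a) alone gives a = true.
(NOT b) alone gives b = false.
Now (b) is unsatisfied and unit — conflict.
Both values of e lead to a conflict.
Undo c and try c = true.
Try b = false.
Try a = false.
(NOT e) alone gives e = false.
Now (e) is unsatisfied and unit — conflict.
Undo a and try a = true.
(NOT d) alone gives d = false.
(e) alone gives e = true.
Now (NOT e) is unsatisfied and unit — conflict.
Both values of a lead to a conflict.
Undo b and try b = true.
(NOT e) alone gives e = false.
(NOT a) alone gives a = false.
Now (a) is unsatisfied and unit — conflict.
Both values of b lead to a conflict.
Both values of c lead to a conflict.
No assignment satisfies every clause.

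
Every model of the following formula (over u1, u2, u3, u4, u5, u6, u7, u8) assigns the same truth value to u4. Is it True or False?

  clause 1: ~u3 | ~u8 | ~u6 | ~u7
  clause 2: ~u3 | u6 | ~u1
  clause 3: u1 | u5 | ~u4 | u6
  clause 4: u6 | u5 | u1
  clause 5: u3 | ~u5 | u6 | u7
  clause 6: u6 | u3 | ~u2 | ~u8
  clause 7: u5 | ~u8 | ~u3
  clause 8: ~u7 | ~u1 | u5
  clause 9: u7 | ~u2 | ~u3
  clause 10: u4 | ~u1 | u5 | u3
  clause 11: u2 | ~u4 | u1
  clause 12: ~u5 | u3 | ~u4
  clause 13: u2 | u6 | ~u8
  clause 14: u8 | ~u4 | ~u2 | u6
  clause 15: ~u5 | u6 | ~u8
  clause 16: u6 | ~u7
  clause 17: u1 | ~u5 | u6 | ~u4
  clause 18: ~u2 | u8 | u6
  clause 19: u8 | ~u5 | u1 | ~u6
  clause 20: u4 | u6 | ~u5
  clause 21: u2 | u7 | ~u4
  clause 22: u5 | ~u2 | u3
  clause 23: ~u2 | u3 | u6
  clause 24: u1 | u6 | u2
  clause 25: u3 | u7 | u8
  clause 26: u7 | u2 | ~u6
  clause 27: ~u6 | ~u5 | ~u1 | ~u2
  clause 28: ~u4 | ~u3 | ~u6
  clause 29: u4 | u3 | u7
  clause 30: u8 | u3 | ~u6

Suppose u4 = 1.
Branch on u2: set u2 = 1.
Branch on u7: set u7 = 1.
The clause (u6) is unit, so u6 = 1.
The clause (~u3) is unit, so u3 = 0.
The clause (~u5) is unit, so u5 = 0.
But (u5) is also a unit clause — contradiction.
Backtrack on u7: now try u7 = 0.
The clause (~u3) is unit, so u3 = 0.
The clause (~u5) is unit, so u5 = 0.
But (u5) is also a unit clause — contradiction.
Both values of u7 lead to a conflict.
Backtrack on u2: now try u2 = 0.
The clause (u1) is unit, so u1 = 1.
The clause (u7) is unit, so u7 = 1.
The clause (u5) is unit, so u5 = 1.
The clause (u3) is unit, so u3 = 1.
The clause (u6) is unit, so u6 = 1.
But (~u6) is also a unit clause — contradiction.
Both values of u2 lead to a conflict.
So every satisfying assignment has u4 = False.

False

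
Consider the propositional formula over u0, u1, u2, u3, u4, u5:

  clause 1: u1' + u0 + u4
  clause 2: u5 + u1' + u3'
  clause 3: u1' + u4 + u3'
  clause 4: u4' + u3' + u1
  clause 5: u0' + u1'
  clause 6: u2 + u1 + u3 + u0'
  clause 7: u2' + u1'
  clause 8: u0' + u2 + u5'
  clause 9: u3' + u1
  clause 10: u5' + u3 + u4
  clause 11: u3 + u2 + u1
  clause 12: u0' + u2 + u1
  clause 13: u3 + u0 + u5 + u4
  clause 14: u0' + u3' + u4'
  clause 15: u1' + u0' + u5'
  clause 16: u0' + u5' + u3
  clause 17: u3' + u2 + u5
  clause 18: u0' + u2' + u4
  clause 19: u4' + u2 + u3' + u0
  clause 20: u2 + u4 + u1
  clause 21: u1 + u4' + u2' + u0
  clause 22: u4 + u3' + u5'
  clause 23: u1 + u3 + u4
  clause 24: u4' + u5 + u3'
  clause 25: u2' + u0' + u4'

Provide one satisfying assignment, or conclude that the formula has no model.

Branch on u0: set u0 = 0.
Branch on u1: set u1 = 1.
From the singleton clause (u4), u4 = 1.
From the singleton clause (u2'), u2 = 0.
From the singleton clause (u3'), u3 = 0.
No clause remains; u5 is free.

u0: 0, u1: 1, u2: 0, u3: 0, u4: 1, u5: 0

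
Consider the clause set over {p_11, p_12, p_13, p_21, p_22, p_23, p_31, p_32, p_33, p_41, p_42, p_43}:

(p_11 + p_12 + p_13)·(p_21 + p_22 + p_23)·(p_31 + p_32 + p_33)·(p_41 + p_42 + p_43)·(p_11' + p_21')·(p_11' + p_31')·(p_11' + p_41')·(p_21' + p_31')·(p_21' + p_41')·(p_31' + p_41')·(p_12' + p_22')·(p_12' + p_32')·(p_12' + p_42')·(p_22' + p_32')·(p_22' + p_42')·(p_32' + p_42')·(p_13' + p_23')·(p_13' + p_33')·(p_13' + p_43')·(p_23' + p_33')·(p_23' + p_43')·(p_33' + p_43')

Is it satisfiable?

Unsatisfiable

Try p_11 = 0.
Try p_12 = 1.
(p_22') alone gives p_22 = 0.
(p_32') alone gives p_32 = 0.
(p_42') alone gives p_42 = 0.
Try p_21 = 1.
(p_31') alone gives p_31 = 0.
(p_33) alone gives p_33 = 1.
(p_41') alone gives p_41 = 0.
(p_43) alone gives p_43 = 1.
But (p_43') is also a unit clause — contradiction.
Backtrack on p_21: now try p_21 = 0.
(p_23) alone gives p_23 = 1.
(p_13') alone gives p_13 = 0.
(p_33') alone gives p_33 = 0.
(p_31) alone gives p_31 = 1.
(p_41') alone gives p_41 = 0.
(p_43) alone gives p_43 = 1.
But (p_43') is also a unit clause — contradiction.
Neither p_21 = 1 nor p_21 = 0 works.
Backtrack on p_12: now try p_12 = 0.
(p_13) alone gives p_13 = 1.
(p_23') alone gives p_23 = 0.
(p_33') alone gives p_33 = 0.
(p_43') alone gives p_43 = 0.
Try p_21 = 1.
(p_31') alone gives p_31 = 0.
(p_32) alone gives p_32 = 1.
(p_41') alone gives p_41 = 0.
(p_42) alone gives p_42 = 1.
But (p_42') is also a unit clause — contradiction.
Backtrack on p_21: now try p_21 = 0.
(p_22) alone gives p_22 = 1.
(p_32') alone gives p_32 = 0.
(p_31) alone gives p_31 = 1.
(p_41') alone gives p_41 = 0.
(p_42) alone gives p_42 = 1.
But (p_42') is also a unit clause — contradiction.
Neither p_21 = 1 nor p_21 = 0 works.
Neither p_12 = 1 nor p_12 = 0 works.
Backtrack on p_11: now try p_11 = 1.
(p_21') alone gives p_21 = 0.
(p_31') alone gives p_31 = 0.
(p_41') alone gives p_41 = 0.
Try p_22 = 1.
(p_12') alone gives p_12 = 0.
(p_32') alone gives p_32 = 0.
(p_33) alone gives p_33 = 1.
(p_42') alone gives p_42 = 0.
(p_43) alone gives p_43 = 1.
But (p_43') is also a unit clause — contradiction.
Backtrack on p_22: now try p_22 = 0.
(p_23) alone gives p_23 = 1.
(p_13') alone gives p_13 = 0.
(p_33') alone gives p_33 = 0.
(p_32) alone gives p_32 = 1.
(p_12') alone gives p_12 = 0.
(p_42') alone gives p_42 = 0.
(p_43) alone gives p_43 = 1.
But (p_43') is also a unit clause — contradiction.
Neither p_22 = 1 nor p_22 = 0 works.
Neither p_11 = 1 nor p_11 = 0 works.
No assignment satisfies every clause.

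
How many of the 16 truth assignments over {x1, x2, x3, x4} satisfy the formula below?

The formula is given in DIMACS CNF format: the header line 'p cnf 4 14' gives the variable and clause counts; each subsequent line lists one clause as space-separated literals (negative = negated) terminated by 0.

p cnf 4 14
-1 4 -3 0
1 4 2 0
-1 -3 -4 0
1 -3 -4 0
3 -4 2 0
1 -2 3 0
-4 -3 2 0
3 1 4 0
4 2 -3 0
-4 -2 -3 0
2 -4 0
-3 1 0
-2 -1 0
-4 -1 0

1

There are 2^4 = 16 truth assignments over (x1, x2, x3, x4).
Check each against the 14 clauses (columns in the order x1, x2, x3, x4):
  F F F F  ✗ fails (x1 ∨ x4 ∨ x2)
  F F F T  ✗ fails (x3 ∨ ¬x4 ∨ x2)
  F F T F  ✗ fails (x1 ∨ x4 ∨ x2)
  F F T T  ✗ fails (x1 ∨ ¬x3 ∨ ¬x4)
  F T F F  ✗ fails (x1 ∨ ¬x2 ∨ x3)
  F T F T  ✗ fails (x1 ∨ ¬x2 ∨ x3)
  F T T F  ✗ fails (¬x3 ∨ x1)
  F T T T  ✗ fails (x1 ∨ ¬x3 ∨ ¬x4)
  T F F F  ✓ satisfies all
  T F F T  ✗ fails (x3 ∨ ¬x4 ∨ x2)
  T F T F  ✗ fails (¬x1 ∨ x4 ∨ ¬x3)
  T F T T  ✗ fails (¬x1 ∨ ¬x3 ∨ ¬x4)
  T T F F  ✗ fails (¬x2 ∨ ¬x1)
  T T F T  ✗ fails (¬x2 ∨ ¬x1)
  T T T F  ✗ fails (¬x1 ∨ x4 ∨ ¬x3)
  T T T T  ✗ fails (¬x1 ∨ ¬x3 ∨ ¬x4)
1 of the 16 rows is a model.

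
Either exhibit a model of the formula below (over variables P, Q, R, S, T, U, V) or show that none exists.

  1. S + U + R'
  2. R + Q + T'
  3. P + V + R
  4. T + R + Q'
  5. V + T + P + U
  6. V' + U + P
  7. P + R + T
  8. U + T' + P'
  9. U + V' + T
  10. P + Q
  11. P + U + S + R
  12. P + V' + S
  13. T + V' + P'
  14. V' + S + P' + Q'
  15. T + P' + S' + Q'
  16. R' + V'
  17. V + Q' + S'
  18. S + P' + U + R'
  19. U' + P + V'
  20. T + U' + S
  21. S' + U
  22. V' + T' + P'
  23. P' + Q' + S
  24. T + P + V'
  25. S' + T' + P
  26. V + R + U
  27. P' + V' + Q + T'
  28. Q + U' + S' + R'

Case P = 1:
Case U = 1:
Case T = 0:
(V') alone gives V = 0.
(S) alone gives S = 1.
(Q') alone gives Q = 0.
(R') alone gives R = 0.
Every clause now holds.

P ↦ 1,  Q ↦ 0,  R ↦ 0,  S ↦ 1,  T ↦ 0,  U ↦ 1,  V ↦ 0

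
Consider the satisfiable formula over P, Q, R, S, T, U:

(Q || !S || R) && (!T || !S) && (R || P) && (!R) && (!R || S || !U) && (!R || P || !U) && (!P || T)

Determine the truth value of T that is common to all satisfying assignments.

Suppose T = false.
Unit clause (!R) forces R = false.
Unit clause (P) forces P = true.
That conflicts with the unit clause (!P).
So every satisfying assignment has T = True.

True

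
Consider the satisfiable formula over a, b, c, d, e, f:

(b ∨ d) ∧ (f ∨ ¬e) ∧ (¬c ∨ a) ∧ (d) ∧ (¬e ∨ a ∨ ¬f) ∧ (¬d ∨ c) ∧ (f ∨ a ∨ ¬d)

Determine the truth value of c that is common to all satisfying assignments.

Suppose c = False.
(d) alone gives d = True.
That conflicts with the unit clause (¬d).
So every satisfying assignment has c = True.

True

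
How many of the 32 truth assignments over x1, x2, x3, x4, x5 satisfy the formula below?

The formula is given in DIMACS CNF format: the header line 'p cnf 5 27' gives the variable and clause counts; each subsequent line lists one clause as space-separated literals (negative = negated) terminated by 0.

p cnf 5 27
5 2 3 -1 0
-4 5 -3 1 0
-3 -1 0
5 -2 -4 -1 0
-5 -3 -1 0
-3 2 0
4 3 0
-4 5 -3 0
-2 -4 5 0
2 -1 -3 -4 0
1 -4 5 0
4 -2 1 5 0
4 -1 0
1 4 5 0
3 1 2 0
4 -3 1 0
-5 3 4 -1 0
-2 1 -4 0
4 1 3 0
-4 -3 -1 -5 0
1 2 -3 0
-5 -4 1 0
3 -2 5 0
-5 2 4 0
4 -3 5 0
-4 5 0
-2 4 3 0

There are 2^5 = 32 truth assignments over (x1, x2, x3, x4, x5).
Split on x4. With x4 = True, the clauses containing x4 are satisfied and ¬x4 drops from the rest; 2 of the 2^4 = 16 assignments to the other variables satisfy what remains.
With x4 = False, by the same count on the reduced clause set, 0 assignments work.
Total: 2 + 0 = 2.

2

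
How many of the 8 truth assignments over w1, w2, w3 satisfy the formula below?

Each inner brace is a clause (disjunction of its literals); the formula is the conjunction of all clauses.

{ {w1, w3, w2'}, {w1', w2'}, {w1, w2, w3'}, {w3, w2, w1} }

There are 2^3 = 8 truth assignments over (w1, w2, w3).
Check each against the 4 clauses (columns in the order w1, w2, w3):
  F F F  ✗ fails (w3 + w2 + w1)
  F F T  ✗ fails (w1 + w2 + w3')
  F T F  ✗ fails (w1 + w3 + w2')
  F T T  ✓ satisfies all
  T F F  ✓ satisfies all
  T F T  ✓ satisfies all
  T T F  ✗ fails (w1' + w2')
  T T T  ✗ fails (w1' + w2')
3 of the 8 rows are models.

3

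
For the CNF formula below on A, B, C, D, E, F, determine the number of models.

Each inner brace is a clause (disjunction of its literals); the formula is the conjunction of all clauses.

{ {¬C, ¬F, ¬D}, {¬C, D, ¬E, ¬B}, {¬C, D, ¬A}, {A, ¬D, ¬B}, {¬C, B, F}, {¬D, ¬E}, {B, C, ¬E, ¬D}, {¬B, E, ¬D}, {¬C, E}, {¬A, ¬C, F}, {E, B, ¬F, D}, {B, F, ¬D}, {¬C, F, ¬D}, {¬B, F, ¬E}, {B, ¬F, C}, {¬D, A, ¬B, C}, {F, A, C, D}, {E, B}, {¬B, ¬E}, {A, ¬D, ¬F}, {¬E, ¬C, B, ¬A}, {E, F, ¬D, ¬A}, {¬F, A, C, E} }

4

There are 2^6 = 64 truth assignments over (A, B, C, D, E, F).
Split on A. With A = True, the clauses containing A are satisfied and ¬A drops from the rest; 3 of the 2^5 = 32 assignments to the other variables satisfy what remains.
With A = False, by the same count on the reduced clause set, 1 assignment works.
(One model: A=F, B=F, C=T, D=F, E=T, F=T.)
Total: 3 + 1 = 4.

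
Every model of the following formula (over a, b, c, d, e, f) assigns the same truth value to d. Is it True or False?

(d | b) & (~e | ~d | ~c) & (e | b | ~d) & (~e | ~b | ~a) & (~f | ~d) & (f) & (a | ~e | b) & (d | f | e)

Suppose d = 1.
The clause (~f) is unit, so f = 0.
Now (f) is unsatisfied and unit — conflict.
So every satisfying assignment has d = False.

False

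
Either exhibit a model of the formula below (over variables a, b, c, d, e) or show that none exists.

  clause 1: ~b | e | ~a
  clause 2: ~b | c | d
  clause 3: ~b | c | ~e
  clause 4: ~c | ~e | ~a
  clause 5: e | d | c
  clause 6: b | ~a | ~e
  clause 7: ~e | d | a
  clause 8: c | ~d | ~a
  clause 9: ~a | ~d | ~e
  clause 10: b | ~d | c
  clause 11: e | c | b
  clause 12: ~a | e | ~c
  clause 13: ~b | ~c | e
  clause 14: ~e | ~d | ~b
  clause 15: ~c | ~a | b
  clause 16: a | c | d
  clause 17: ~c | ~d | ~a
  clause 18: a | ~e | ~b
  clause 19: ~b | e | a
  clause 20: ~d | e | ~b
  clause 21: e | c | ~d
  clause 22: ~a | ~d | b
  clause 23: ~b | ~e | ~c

Branch on b: set b = 0.
Branch on a: set a = 0.
Branch on e: set e = 0.
From the singleton clause (c), c = 1.
No clause remains; d is free.

a: 0,  b: 0,  c: 1,  d: 1,  e: 0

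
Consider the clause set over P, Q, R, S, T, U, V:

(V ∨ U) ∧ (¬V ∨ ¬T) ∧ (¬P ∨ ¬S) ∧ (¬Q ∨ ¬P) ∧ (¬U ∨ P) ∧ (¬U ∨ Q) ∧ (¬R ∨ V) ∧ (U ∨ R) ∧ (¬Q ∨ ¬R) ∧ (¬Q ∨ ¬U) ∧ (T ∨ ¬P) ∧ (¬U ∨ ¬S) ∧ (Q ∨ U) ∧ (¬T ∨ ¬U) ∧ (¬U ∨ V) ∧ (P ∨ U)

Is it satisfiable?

No

Case V = True:
(¬T) alone gives T = False.
(¬P) alone gives P = False.
(¬U) alone gives U = False.
Now (U) is unsatisfied and unit — conflict.
Undo V and try V = False.
(U) alone gives U = True.
Now (¬U) is unsatisfied and unit — conflict.
Either choice for V ends in contradiction.
No assignment satisfies every clause.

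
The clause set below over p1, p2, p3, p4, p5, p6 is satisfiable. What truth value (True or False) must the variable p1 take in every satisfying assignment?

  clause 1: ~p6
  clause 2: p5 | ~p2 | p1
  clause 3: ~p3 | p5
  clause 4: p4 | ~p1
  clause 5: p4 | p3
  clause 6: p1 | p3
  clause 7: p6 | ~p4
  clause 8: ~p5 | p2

False

Suppose p1 = 1.
From the singleton clause (~p6), p6 = 0.
From the singleton clause (p4), p4 = 1.
But (~p4) is also a unit clause — contradiction.
So every satisfying assignment has p1 = False.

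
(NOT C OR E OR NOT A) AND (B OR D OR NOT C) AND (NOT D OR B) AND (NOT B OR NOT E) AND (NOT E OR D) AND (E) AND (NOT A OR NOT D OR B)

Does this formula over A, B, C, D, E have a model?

No, unsatisfiable

From the singleton clause (E), E = true.
From the singleton clause (NOT B), B = false.
From the singleton clause (NOT D), D = false.
That conflicts with the unit clause (D).
No assignment satisfies every clause.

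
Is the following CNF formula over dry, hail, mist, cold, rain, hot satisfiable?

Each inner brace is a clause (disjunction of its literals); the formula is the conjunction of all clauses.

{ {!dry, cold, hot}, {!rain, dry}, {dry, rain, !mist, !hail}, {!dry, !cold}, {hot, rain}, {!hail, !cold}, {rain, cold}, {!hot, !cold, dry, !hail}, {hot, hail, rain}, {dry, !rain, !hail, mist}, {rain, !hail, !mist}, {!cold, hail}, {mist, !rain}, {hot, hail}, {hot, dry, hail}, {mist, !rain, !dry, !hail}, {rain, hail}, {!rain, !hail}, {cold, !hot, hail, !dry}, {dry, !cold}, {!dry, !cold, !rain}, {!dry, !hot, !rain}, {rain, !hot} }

No, unsatisfiable

Try rain = false.
(hot) alone gives hot = true.
Now (!hot) is unsatisfied and unit — conflict.
Backtrack on rain: now try rain = true.
(dry) alone gives dry = true.
(!cold) alone gives cold = false.
(hot) alone gives hot = true.
Now (!hot) is unsatisfied and unit — conflict.
Both values of rain lead to a conflict.
No assignment satisfies every clause.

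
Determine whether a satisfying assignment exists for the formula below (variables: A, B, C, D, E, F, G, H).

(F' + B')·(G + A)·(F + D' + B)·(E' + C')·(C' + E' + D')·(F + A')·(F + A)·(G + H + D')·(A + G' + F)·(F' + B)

Case F = 0:
From the singleton clause (A'), A = 0.
That conflicts with the unit clause (A).
Backtrack on F: now try F = 1.
From the singleton clause (B'), B = 0.
That conflicts with the unit clause (B).
Both values of F lead to a conflict.
No assignment satisfies every clause.

No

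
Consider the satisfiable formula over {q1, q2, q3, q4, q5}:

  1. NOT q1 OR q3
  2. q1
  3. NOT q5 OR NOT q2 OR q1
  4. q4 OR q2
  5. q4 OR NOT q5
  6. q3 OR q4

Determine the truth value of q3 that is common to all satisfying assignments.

Suppose q3 = false.
Unit clause (NOT q1) forces q1 = false.
Now (q1) is unsatisfied and unit — conflict.
So every satisfying assignment has q3 = True.

True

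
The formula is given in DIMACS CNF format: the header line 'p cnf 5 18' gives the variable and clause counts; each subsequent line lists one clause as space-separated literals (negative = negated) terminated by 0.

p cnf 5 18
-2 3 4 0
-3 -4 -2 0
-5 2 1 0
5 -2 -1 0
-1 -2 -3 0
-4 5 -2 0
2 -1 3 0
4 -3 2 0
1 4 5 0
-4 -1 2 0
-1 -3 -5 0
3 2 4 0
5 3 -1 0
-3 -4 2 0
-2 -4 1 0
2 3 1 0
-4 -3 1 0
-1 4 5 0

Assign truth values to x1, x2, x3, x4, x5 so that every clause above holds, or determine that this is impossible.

Branch on x2: set x2 = True.
Branch on x3: set x3 = True.
(¬x4) alone gives x4 = False.
(¬x1) alone gives x1 = False.
(x5) alone gives x5 = True.
This assignment satisfies each clause.

x1: False,  x2: True,  x3: True,  x4: False,  x5: True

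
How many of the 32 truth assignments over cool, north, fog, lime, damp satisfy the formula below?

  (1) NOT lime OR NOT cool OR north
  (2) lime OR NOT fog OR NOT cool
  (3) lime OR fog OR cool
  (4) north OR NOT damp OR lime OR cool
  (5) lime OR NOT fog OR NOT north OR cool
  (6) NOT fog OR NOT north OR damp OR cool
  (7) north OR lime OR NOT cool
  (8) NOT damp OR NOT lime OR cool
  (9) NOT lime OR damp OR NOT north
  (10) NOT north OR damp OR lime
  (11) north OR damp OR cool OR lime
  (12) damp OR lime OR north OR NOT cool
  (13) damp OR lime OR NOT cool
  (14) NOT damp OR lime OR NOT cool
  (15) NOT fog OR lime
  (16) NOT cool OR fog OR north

4

There are 2^5 = 32 truth assignments over (cool, north, fog, lime, damp).
Split on north. With north = true, the clauses containing north are satisfied and NOT north drops from the rest; 2 of the 2^4 = 16 assignments to the other variables satisfy what remains.
With north = false, by the same count on the reduced clause set, 2 assignments work.
(One model: cool=F, north=F, fog=F, lime=T, damp=F.)
Total: 2 + 2 = 4.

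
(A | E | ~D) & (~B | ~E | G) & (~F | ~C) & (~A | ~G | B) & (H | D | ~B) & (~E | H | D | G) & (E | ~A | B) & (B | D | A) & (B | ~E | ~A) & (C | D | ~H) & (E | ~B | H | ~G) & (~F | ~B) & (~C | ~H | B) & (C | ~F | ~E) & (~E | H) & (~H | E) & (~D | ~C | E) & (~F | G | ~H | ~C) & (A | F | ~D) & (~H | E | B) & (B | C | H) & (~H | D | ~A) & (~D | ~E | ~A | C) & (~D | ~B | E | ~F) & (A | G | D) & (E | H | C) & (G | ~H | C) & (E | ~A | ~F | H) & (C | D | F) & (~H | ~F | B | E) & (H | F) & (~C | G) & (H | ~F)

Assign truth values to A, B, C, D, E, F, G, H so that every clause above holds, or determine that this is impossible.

A: 0, B: 1, C: 1, D: 0, E: 1, F: 0, G: 1, H: 1

Suppose F = 0.
(H) alone gives H = 1.
(E) alone gives E = 1.
Suppose B = 1.
(G) alone gives G = 1.
Suppose C = 1.
Suppose A = 0.
(~D) alone gives D = 0.
Every clause now holds.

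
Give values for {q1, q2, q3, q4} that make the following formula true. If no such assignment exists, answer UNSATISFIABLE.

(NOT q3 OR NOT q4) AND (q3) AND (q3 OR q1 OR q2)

From the singleton clause (q3), q3 = true.
From the singleton clause (NOT q4), q4 = false.
All clauses hold; q1, q2 can take either value.

q1 ↦ true,  q2 ↦ true,  q3 ↦ true,  q4 ↦ false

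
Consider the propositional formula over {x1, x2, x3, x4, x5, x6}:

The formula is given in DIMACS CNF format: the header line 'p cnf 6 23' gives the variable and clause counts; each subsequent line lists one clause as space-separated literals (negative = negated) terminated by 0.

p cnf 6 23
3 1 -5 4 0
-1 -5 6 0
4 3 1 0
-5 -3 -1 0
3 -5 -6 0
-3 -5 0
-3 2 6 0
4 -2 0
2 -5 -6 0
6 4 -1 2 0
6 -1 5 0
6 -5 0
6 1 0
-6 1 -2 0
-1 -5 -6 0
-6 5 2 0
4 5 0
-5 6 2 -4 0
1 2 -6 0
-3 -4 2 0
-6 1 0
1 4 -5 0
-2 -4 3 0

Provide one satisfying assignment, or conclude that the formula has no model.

Case x3 = True:
Unit clause (¬x5) forces x5 = False.
Unit clause (x4) forces x4 = True.
Unit clause (x2) forces x2 = True.
Case x6 = True:
Unit clause (x1) forces x1 = True.
Every clause now holds.

x1: True, x2: True, x3: True, x4: True, x5: False, x6: True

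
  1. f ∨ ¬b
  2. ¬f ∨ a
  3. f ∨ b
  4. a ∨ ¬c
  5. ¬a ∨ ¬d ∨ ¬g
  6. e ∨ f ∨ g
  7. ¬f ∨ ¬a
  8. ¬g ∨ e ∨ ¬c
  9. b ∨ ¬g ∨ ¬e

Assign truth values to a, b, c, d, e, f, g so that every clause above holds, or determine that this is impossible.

UNSATISFIABLE

Try f = True.
From the singleton clause (a), a = True.
That conflicts with the unit clause (¬a).
So f must be the other value — set f = False.
From the singleton clause (¬b), b = False.
That conflicts with the unit clause (b).
Either choice for f ends in contradiction.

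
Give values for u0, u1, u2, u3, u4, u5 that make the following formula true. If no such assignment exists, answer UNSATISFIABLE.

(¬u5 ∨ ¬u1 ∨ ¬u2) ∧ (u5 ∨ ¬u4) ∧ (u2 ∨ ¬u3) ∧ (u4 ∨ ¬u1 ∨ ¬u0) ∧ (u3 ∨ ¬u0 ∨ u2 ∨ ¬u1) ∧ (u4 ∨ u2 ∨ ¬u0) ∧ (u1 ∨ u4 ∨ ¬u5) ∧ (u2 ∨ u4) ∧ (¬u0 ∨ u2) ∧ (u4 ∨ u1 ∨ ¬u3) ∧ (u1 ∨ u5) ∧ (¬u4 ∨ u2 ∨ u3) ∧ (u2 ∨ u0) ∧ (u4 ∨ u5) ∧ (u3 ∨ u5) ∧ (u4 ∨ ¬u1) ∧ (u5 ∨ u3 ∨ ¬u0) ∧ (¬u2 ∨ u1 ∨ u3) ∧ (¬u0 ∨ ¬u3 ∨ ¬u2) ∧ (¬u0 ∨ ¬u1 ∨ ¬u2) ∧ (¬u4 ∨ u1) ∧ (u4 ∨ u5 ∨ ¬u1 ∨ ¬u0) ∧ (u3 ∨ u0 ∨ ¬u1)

UNSATISFIABLE

Suppose u5 = True.
Suppose u1 = False.
The clause (u4) is unit, so u4 = True.
But (¬u4) is also a unit clause — contradiction.
That branch fails; take u1 = True instead.
The clause (¬u2) is unit, so u2 = False.
The clause (¬u3) is unit, so u3 = False.
The clause (¬u0) is unit, so u0 = False.
But (u0) is also a unit clause — contradiction.
Both values of u1 lead to a conflict.
That branch fails; take u5 = False instead.
The clause (¬u4) is unit, so u4 = False.
But (u4) is also a unit clause — contradiction.
Both values of u5 lead to a conflict.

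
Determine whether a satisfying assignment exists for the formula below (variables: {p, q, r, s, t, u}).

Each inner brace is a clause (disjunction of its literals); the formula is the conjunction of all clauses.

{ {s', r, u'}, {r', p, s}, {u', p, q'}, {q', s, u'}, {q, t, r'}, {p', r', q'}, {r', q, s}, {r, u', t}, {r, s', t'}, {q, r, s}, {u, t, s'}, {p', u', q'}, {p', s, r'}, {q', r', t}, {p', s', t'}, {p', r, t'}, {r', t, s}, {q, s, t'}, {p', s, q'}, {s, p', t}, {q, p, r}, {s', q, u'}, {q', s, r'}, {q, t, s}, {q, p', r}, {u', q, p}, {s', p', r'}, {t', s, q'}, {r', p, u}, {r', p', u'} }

Case s = 0:
Case r = 0:
The clause (q) is unit, so q = 1.
The clause (u') is unit, so u = 0.
The clause (p') is unit, so p = 0.
The clause (t') is unit, so t = 0.
All clauses are satisfied.
A satisfying assignment: p ↦ 0, q ↦ 1, r ↦ 0, s ↦ 0, t ↦ 0, u ↦ 0.

Satisfiable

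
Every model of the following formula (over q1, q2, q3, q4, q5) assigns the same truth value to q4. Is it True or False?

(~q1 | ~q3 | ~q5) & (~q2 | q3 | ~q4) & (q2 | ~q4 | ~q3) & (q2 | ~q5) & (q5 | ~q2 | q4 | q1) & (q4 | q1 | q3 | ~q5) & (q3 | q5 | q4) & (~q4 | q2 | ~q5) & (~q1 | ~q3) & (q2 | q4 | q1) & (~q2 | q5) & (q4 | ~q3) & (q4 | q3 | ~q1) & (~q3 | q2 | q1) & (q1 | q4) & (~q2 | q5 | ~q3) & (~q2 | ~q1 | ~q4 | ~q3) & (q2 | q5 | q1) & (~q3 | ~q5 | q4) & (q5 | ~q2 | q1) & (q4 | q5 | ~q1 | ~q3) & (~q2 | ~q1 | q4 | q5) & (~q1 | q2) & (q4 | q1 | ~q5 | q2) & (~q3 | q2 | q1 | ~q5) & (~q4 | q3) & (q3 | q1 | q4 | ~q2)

True

Suppose q4 = 0.
(~q3) alone gives q3 = 0.
(q5) alone gives q5 = 1.
(q2) alone gives q2 = 1.
(q1) alone gives q1 = 1.
That conflicts with the unit clause (~q1).
So every satisfying assignment has q4 = True.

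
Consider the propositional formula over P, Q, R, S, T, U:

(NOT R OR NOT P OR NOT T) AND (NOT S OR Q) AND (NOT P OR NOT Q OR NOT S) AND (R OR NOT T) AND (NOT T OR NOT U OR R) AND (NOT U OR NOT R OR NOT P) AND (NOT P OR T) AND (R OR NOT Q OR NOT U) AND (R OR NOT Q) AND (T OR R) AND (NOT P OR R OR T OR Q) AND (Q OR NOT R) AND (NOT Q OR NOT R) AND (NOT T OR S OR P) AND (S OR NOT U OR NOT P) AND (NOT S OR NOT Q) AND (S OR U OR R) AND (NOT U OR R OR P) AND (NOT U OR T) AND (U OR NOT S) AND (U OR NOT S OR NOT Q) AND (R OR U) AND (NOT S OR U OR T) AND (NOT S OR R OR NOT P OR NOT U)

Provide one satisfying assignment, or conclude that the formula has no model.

UNSATISFIABLE

Branch on S: set S = false.
Branch on R: set R = true.
(Q) alone gives Q = true.
But (NOT Q) is also a unit clause — contradiction.
Undo R and try R = false.
(NOT T) alone gives T = false.
But (T) is also a unit clause — contradiction.
Both values of R lead to a conflict.
Undo S and try S = true.
(Q) alone gives Q = true.
But (NOT Q) is also a unit clause — contradiction.
Both values of S lead to a conflict.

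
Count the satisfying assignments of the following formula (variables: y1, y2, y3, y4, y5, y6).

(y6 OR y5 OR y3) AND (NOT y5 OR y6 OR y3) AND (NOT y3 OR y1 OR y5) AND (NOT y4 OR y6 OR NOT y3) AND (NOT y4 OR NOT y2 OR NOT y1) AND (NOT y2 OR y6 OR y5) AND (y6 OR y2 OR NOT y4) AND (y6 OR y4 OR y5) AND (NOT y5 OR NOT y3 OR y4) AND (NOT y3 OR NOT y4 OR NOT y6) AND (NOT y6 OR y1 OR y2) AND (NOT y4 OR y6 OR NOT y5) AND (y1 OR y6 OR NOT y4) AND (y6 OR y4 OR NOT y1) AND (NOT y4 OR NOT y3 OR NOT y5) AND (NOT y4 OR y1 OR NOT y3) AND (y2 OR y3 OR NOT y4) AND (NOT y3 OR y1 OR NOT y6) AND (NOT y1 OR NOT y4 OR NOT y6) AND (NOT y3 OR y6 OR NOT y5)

There are 2^6 = 64 truth assignments over (y1, y2, y3, y4, y5, y6).
Split on y4. With y4 = true, the clauses containing y4 are satisfied and NOT y4 drops from the rest; 2 of the 2^5 = 32 assignments to the other variables satisfy what remains.
With y4 = false, by the same count on the reduced clause set, 8 assignments work.
(One model: y1=F, y2=T, y3=F, y4=F, y5=F, y6=T.)
Total: 2 + 8 = 10.

10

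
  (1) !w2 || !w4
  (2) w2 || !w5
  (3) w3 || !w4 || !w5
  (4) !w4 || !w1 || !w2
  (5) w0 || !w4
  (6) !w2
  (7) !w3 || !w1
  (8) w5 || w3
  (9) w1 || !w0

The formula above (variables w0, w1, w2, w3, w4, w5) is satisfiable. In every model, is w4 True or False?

Suppose w4 = true.
Unit clause (!w2) forces w2 = false.
Unit clause (!w5) forces w5 = false.
Unit clause (w0) forces w0 = true.
Unit clause (w3) forces w3 = true.
Unit clause (!w1) forces w1 = false.
But (w1) is also a unit clause — contradiction.
So every satisfying assignment has w4 = False.

False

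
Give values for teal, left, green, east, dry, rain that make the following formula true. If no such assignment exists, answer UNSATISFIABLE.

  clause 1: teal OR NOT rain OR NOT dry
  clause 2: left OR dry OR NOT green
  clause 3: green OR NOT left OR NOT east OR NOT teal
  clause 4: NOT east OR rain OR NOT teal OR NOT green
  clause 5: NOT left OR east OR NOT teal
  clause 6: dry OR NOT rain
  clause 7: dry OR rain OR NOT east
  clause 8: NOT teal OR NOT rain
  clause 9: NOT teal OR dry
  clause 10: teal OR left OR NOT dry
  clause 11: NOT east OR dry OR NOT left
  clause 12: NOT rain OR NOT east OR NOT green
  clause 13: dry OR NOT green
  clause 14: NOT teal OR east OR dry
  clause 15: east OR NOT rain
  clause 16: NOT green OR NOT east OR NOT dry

Branch on dry: set dry = true.
Branch on teal: set teal = false.
(NOT rain) alone gives rain = false.
(left) alone gives left = true.
Branch on green: set green = false.
No clause remains; east is free.

teal ↦ false, left ↦ true, green ↦ false, east ↦ false, dry ↦ true, rain ↦ false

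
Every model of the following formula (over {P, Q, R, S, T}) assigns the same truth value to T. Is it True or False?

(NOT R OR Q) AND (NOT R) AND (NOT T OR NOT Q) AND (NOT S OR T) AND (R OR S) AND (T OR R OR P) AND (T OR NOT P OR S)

True

Suppose T = false.
(NOT R) alone gives R = false.
(NOT S) alone gives S = false.
But (S) is also a unit clause — contradiction.
So every satisfying assignment has T = True.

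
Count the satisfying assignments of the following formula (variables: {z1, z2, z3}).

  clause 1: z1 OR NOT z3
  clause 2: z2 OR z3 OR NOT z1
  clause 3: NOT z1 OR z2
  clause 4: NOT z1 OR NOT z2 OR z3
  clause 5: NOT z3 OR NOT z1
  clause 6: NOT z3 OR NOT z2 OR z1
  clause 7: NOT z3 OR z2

2

There are 2^3 = 8 truth assignments over (z1, z2, z3).
Check each against the 7 clauses (columns in the order z1, z2, z3):
  F F F  ✓ satisfies all
  F F T  ✗ fails (z1 OR NOT z3)
  F T F  ✓ satisfies all
  F T T  ✗ fails (z1 OR NOT z3)
  T F F  ✗ fails (z2 OR z3 OR NOT z1)
  T F T  ✗ fails (NOT z1 OR z2)
  T T F  ✗ fails (NOT z1 OR NOT z2 OR z3)
  T T T  ✗ fails (NOT z3 OR NOT z1)
2 of the 8 rows are models.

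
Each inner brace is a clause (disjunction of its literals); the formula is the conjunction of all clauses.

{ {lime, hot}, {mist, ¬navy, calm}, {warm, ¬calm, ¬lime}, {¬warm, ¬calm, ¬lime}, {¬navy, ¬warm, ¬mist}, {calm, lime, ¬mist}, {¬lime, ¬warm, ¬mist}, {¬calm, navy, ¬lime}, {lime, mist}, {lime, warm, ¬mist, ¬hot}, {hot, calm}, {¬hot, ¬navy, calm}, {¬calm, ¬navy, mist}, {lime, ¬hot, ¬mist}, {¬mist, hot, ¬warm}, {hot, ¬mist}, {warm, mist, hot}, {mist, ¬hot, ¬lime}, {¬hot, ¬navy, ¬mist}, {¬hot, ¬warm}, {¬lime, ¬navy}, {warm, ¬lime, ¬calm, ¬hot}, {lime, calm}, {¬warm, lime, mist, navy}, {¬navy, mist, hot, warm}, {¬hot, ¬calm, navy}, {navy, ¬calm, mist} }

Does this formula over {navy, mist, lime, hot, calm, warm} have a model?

Yes

Branch on lime: set lime = True.
(¬navy) alone gives navy = False.
(¬calm) alone gives calm = False.
(hot) alone gives hot = True.
(mist) alone gives mist = True.
(¬warm) alone gives warm = False.
Every clause now holds.
A satisfying assignment: navy=False,  mist=True,  lime=True,  hot=True,  calm=False,  warm=False.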